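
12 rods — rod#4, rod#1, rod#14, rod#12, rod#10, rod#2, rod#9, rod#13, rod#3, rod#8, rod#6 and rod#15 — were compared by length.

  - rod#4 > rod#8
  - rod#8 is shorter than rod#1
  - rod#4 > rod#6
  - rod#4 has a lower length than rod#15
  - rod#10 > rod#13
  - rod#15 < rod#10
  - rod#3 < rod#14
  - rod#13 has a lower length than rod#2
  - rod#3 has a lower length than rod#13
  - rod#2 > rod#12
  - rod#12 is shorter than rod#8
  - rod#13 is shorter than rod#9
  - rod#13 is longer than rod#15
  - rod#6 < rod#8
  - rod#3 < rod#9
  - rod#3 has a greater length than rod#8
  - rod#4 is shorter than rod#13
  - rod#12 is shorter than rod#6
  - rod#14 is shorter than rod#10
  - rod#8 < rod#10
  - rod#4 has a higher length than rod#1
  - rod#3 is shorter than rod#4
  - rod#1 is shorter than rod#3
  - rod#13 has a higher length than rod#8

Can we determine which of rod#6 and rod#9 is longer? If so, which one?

rod#9

Link the given pairs in sequence: rod#6 < rod#8; rod#8 < rod#1; rod#1 < rod#3; rod#3 < rod#4; rod#4 < rod#15; rod#15 < rod#13; rod#13 < rod#9.
Chaining these gives rod#6 < rod#8 < rod#1 < rod#3 < rod#4 < rod#15 < rod#13 < rod#9.
So rod#9 is longer.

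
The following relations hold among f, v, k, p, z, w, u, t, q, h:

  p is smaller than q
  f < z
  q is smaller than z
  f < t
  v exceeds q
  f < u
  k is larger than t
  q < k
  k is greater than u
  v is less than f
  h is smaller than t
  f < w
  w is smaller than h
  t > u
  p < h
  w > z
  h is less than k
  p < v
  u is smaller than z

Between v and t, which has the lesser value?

Following the relations from v: v < f < u < z < w < h < t.
So v < t; v is the smaller of the two.

v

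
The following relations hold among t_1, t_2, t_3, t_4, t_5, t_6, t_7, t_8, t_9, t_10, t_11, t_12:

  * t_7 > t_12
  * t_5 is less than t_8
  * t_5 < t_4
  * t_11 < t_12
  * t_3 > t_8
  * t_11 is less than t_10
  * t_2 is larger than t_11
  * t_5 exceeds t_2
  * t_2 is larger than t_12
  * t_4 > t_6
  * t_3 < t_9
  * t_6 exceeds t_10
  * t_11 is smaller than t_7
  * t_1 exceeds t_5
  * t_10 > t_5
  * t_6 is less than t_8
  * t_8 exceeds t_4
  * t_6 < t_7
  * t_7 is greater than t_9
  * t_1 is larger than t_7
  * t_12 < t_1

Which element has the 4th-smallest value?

t_5

Piecing the relations together gives one ordering: t_11 < t_12 < t_2 < t_5 < t_10 < t_6 < t_4 < t_8 < t_3 < t_9 < t_7 < t_1.
Counting 4 from the smallest end gives t_5.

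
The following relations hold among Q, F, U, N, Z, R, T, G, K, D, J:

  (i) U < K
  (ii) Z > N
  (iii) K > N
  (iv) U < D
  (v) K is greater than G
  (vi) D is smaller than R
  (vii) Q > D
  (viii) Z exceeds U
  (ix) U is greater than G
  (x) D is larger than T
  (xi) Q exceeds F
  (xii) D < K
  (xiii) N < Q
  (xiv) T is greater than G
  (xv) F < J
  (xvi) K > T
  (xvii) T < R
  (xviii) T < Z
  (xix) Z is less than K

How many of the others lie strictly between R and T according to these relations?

The relations place T below R. An element lies strictly between them when it is forced above T and also forced below R.
Above T: {D, Z, K, Q}. Below R: {G, U, D}.
Intersection: {D} — 1.

1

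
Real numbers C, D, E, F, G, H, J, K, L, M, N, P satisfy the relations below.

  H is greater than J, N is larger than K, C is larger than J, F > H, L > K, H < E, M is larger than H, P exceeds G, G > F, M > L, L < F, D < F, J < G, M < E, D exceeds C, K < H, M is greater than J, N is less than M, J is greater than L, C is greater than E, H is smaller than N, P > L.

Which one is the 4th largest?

D

Piecing the relations together gives one ordering: K < L < J < H < N < M < E < C < D < F < G < P.
Counting 4 from the largest end gives D.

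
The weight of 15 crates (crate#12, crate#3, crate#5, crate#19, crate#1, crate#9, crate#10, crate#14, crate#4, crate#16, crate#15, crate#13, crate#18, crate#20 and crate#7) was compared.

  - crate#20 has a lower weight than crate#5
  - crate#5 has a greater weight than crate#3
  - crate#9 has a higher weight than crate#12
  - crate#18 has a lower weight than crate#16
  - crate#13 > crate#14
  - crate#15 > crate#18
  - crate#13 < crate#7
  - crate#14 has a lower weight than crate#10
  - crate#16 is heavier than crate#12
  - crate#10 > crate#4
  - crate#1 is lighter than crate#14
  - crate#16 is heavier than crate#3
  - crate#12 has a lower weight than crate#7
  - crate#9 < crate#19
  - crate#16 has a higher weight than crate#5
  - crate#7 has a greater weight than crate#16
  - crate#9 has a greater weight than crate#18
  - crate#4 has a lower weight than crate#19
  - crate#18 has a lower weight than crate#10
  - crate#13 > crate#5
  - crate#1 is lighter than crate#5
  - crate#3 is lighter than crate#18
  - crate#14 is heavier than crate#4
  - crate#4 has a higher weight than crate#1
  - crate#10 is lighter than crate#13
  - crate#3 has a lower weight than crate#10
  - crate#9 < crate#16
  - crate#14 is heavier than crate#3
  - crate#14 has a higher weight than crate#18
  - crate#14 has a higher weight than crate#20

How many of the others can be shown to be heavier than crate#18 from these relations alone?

From crate#18 the given relations immediately reach crate#9, crate#14, crate#10, crate#16, crate#15.
From those, crate#13, crate#19, crate#7 — 8 in total.
No other element is forced above crate#18 by the given relations, so the count is 8.

8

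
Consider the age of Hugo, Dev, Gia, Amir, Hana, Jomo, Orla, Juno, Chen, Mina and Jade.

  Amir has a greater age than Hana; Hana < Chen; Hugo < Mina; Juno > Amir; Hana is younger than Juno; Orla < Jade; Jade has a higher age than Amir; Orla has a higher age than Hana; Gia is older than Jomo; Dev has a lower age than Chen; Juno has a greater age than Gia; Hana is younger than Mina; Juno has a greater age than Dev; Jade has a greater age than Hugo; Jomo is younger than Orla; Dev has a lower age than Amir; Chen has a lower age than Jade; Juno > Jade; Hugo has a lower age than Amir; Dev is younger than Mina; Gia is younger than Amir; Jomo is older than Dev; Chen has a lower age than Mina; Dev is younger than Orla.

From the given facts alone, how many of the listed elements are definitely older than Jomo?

The elements the relations force above Jomo are Gia, Amir, Orla, Jade, Juno — no chain reaches any other.
That is 5.

5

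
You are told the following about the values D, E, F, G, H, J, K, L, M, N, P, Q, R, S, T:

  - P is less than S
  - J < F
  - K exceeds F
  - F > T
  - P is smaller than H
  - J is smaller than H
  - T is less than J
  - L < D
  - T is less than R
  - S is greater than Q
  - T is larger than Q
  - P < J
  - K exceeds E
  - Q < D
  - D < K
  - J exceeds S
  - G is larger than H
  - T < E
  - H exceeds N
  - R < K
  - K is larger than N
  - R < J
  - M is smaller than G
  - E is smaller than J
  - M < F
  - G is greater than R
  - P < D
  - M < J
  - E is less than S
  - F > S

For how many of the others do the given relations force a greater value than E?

From E the given relations immediately reach S, J, K.
From those, F, H — 5 in total.
From those, G — 6 in total.
No other element is forced above E by the given relations, so the count is 6.

6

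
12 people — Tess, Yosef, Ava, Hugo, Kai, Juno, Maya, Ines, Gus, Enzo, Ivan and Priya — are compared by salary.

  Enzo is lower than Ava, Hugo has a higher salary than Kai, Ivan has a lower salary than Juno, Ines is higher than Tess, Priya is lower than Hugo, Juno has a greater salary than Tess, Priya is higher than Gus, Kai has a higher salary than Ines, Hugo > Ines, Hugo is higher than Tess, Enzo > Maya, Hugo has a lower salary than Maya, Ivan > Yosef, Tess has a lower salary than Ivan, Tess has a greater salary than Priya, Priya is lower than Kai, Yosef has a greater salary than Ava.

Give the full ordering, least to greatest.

Gus < Priya < Tess < Ines < Kai < Hugo < Maya < Enzo < Ava < Yosef < Ivan < Juno

The consecutive links are each given: Gus < Priya; Priya < Tess; Tess < Ines; Ines < Kai; Kai < Hugo; Hugo < Maya; Maya < Enzo; Enzo < Ava; Ava < Yosef; Yosef < Ivan; Ivan < Juno.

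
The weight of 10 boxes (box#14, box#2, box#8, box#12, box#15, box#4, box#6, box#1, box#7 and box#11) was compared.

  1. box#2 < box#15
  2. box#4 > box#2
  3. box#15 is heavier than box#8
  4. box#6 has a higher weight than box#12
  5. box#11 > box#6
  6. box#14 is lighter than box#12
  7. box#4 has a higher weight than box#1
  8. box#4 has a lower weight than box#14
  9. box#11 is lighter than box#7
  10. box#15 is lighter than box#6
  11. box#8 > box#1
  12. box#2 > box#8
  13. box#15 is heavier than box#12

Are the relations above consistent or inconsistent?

The single ordering box#1 < box#8 < box#2 < box#4 < box#14 < box#12 < box#15 < box#6 < box#11 < box#7 satisfies every listed relation, so no contradiction arises.

consistent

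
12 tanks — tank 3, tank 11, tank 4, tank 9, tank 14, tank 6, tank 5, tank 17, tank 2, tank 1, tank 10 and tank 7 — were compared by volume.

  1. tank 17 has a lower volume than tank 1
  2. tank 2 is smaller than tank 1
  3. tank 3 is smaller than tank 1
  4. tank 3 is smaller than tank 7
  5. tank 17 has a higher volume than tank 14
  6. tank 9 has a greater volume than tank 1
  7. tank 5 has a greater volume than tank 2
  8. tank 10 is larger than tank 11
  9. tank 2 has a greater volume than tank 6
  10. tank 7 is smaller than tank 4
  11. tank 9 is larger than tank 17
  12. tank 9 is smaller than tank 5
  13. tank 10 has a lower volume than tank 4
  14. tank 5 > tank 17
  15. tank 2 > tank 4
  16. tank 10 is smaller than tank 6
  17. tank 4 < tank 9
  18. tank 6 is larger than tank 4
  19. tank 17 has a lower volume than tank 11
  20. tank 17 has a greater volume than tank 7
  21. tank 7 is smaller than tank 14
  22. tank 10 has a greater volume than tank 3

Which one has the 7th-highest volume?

tank 10

Piecing the relations together gives one ordering: tank 3 < tank 7 < tank 14 < tank 17 < tank 11 < tank 10 < tank 4 < tank 6 < tank 2 < tank 1 < tank 9 < tank 5.
The 7th largest is tank 10.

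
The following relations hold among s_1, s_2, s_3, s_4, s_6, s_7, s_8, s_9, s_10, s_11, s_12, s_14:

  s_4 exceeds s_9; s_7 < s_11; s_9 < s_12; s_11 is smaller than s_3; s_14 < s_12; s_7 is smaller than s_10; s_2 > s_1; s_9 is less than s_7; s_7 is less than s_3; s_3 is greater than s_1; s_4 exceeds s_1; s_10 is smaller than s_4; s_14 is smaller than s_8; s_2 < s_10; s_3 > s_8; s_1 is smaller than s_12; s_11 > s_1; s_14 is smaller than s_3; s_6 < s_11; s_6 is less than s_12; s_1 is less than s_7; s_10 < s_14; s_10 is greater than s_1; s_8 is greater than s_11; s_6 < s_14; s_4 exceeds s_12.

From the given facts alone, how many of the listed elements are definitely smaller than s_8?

From s_8 the given relations immediately reach s_11, s_14.
From those, s_1, s_6, s_7, s_10 — 6 in total.
From those, s_9, s_2 — 8 in total.
Nothing else is reachable below s_8; 8 in all.

8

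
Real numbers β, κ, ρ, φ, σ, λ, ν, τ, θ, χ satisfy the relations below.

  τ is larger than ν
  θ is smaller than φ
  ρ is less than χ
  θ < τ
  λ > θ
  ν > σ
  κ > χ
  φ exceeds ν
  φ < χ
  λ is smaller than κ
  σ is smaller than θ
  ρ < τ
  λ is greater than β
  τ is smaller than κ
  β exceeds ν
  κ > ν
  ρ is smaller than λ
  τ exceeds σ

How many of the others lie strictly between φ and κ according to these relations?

1

Chaining upward from φ reaches: χ.
Chaining downward from κ reaches: ρ, σ, ν, β, θ, χ, τ, λ.
Strictly between φ and κ are those in both lists: χ — 1 element.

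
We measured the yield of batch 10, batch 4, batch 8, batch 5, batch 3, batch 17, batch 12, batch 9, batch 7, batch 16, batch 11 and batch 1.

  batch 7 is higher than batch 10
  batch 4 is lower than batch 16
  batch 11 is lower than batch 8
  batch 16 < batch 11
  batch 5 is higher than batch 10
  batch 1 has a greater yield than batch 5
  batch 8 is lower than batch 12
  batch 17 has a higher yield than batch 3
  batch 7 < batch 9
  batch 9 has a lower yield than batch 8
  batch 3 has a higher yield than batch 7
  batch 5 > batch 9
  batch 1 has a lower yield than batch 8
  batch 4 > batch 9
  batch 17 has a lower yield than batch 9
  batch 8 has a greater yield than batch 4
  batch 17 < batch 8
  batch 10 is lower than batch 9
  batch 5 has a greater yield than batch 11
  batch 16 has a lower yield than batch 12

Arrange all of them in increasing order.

batch 10 < batch 7 < batch 3 < batch 17 < batch 9 < batch 4 < batch 16 < batch 11 < batch 5 < batch 1 < batch 8 < batch 12

Nothing is placed below batch 10, so it is least; from there batch 10 < batch 7; batch 7 < batch 3; batch 3 < batch 17; batch 17 < batch 9; batch 9 < batch 4; batch 4 < batch 16; batch 16 < batch 11; batch 11 < batch 5; batch 5 < batch 1; batch 1 < batch 8; batch 8 < batch 12, each given directly.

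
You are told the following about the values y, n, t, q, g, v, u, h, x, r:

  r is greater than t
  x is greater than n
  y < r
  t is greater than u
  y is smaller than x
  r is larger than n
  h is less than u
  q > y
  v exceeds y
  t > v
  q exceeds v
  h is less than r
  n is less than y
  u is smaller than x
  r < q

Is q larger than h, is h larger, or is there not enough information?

Link the given pairs in sequence: h < u; u < t; t < r; r < q.
Chaining these gives h < u < t < r < q.
So q is larger.

q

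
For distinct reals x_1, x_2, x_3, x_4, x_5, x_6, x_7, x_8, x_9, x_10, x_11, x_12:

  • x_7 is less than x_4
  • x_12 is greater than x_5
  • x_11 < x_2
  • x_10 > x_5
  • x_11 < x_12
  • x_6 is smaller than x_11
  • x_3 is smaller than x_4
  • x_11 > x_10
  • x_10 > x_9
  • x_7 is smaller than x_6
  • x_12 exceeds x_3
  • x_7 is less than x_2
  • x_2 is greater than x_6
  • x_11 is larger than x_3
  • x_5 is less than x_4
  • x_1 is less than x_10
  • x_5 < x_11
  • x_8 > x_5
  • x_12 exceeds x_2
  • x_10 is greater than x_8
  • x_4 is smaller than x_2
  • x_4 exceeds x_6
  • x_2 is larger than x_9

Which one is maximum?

x_12

x_7 is not greatest since x_7 < x_6; x_3 is not greatest since x_3 < x_4; x_9 is not greatest since x_9 < x_10; x_1 is not greatest since x_1 < x_10; x_6 is not greatest since x_6 < x_4; x_5 is not greatest since x_5 < x_10; x_8 is not greatest since x_8 < x_10; x_10 is not greatest since x_10 < x_11; x_11 is not greatest since x_11 < x_12; x_4 is not greatest since x_4 < x_2; x_2 is not greatest since x_2 < x_12.
Only x_12 has nothing above it, so x_12 is the maximum.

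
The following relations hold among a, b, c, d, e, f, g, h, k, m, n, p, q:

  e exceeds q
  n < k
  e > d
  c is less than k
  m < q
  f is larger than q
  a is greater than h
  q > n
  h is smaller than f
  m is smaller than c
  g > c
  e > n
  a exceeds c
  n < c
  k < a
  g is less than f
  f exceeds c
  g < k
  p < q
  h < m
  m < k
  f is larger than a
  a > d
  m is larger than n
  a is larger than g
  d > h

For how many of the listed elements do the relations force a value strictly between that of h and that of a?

The relations place h below a. An element lies strictly between them when it is forced above h and also forced below a.
Above h: {d, m, c, q, g, k, f, e}. Below a: {d, n, m, c, g, k}.
Intersection: {d, m, c, g, k} — 5.

5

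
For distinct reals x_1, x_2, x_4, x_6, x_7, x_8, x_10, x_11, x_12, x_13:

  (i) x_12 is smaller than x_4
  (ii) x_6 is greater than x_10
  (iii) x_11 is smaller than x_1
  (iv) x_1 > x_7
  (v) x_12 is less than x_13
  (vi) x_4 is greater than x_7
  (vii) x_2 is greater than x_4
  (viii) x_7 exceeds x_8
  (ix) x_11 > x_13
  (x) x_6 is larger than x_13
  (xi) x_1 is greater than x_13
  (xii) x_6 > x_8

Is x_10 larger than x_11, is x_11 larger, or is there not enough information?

undetermined

Following every chain through x_10: above x_10 we get x_6.
x_11 is not reached, and no chain runs the other way from x_11 to x_10.
So the given relations leave the order of x_10 and x_11 undetermined.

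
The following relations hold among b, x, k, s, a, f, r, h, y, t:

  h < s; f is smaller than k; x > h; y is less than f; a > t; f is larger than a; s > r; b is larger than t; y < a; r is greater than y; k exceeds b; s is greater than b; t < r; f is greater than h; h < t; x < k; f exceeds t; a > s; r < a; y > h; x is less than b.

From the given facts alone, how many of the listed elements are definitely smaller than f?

8

The elements the relations force below f are h, y, t, x, b, r, s, a — no chain reaches any other.
That is 8.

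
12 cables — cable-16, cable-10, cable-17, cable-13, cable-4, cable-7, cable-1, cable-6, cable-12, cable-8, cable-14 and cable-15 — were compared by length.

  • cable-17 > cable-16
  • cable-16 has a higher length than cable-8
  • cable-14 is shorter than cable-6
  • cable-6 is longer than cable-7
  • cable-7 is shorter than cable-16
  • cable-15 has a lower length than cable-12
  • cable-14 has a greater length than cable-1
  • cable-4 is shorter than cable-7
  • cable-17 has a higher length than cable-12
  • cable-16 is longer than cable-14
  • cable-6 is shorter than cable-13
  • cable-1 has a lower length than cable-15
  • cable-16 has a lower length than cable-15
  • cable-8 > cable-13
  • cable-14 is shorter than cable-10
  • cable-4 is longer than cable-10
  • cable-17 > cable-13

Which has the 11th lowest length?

The consecutive relations fix a unique order: cable-1 < cable-14 < cable-10 < cable-4 < cable-7 < cable-6 < cable-13 < cable-8 < cable-16 < cable-15 < cable-12 < cable-17.
The 11th smallest is cable-12.

cable-12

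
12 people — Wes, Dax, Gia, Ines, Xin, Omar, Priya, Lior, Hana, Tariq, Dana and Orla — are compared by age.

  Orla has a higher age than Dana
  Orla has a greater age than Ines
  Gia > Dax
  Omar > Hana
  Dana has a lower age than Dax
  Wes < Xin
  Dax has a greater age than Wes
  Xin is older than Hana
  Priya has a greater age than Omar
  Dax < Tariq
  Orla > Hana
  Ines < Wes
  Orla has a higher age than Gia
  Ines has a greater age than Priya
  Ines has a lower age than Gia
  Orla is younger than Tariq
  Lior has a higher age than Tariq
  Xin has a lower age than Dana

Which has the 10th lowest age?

Orla

The consecutive relations fix a unique order: Hana < Omar < Priya < Ines < Wes < Xin < Dana < Dax < Gia < Orla < Tariq < Lior.
The 10th smallest is Orla.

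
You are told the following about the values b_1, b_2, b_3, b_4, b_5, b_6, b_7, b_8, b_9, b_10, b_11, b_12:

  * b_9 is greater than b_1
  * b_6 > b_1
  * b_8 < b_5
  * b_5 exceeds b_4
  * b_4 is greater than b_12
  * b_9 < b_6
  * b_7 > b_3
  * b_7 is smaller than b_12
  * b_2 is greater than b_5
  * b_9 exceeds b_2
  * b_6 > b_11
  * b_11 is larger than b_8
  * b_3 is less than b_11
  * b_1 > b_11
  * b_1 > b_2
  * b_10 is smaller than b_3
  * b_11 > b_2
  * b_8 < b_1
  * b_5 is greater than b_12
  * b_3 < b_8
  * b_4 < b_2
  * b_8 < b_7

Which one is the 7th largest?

b_4

Piecing the relations together gives one ordering: b_10 < b_3 < b_8 < b_7 < b_12 < b_4 < b_5 < b_2 < b_11 < b_1 < b_9 < b_6.
Counting 7 from the largest end gives b_4.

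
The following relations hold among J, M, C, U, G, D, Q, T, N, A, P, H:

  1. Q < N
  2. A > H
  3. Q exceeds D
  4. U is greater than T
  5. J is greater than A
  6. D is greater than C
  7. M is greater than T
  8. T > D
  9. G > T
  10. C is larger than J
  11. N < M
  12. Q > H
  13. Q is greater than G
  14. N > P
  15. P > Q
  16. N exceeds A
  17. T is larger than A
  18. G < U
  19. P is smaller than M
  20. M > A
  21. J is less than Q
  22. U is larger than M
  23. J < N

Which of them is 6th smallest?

Chaining the given pairs: H < A < J < C < D < T < G < Q < P < N < M < U.
Counting 6 from the smallest end gives T.

T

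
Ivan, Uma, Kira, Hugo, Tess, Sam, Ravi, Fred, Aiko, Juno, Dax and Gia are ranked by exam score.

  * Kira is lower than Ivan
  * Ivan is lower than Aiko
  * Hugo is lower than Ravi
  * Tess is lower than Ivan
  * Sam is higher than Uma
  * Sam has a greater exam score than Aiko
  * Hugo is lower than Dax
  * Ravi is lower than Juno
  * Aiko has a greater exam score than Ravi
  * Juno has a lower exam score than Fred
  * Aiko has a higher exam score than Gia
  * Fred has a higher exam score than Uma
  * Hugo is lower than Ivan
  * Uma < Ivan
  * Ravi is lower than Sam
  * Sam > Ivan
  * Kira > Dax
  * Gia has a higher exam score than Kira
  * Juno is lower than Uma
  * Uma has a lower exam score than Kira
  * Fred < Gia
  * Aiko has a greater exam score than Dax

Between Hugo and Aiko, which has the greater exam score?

Link the given pairs in sequence: Hugo < Ravi; Ravi < Juno; Juno < Uma; Uma < Ivan; Ivan < Aiko.
Together: Hugo < Ravi < Juno < Uma < Ivan < Aiko.
So Hugo < Aiko; Aiko is the higher of the two.

Aiko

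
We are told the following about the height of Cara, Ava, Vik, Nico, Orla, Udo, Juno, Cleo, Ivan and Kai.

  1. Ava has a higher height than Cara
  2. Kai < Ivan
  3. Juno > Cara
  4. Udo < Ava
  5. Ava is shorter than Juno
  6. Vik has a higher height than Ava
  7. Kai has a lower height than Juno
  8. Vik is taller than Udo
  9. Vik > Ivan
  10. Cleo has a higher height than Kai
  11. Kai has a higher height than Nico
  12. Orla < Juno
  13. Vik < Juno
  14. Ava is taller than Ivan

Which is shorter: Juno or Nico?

The relevant relations are Nico < Kai; Kai < Ivan; Ivan < Ava; Ava < Vik; Vik < Juno.
Together: Nico < Kai < Ivan < Ava < Vik < Juno.
So Nico < Juno; Nico is the shorter of the two.

Nico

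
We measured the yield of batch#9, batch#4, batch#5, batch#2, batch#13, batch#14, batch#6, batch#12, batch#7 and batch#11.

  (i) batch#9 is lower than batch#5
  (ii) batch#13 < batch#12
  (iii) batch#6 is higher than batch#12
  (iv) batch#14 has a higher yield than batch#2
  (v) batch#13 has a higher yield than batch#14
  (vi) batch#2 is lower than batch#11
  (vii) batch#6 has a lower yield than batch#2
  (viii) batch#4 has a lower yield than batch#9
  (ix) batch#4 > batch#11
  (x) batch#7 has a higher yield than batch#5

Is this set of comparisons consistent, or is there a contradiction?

We have batch#2 < batch#14 stated directly, yet also batch#14 < batch#13 < batch#12 < batch#6 < batch#2 by chaining the others — so batch#14 < batch#2. Contradiction.

inconsistent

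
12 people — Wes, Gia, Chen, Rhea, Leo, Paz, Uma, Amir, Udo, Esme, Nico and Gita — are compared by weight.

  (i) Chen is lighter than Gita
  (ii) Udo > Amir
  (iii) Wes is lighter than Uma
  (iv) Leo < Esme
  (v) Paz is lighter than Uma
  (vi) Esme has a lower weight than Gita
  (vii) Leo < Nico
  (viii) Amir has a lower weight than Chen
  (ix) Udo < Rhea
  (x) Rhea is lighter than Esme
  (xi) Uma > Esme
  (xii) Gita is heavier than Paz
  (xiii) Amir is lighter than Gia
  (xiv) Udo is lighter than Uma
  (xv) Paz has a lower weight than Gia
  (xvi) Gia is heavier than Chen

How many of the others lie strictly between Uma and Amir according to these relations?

3

Chaining upward from Amir reaches: Chen, Udo, Rhea, Esme, Gita, Gia.
Chaining downward from Uma reaches: Leo, Paz, Wes, Udo, Rhea, Esme.
Strictly between Amir and Uma are those in both lists: Udo, Rhea, Esme — 3 elements.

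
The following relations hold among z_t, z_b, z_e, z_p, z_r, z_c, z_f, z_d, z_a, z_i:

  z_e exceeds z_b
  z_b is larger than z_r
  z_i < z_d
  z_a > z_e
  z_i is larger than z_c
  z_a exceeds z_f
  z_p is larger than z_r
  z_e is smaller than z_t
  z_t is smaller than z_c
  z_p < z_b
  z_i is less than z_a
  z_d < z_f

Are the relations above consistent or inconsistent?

consistent

Every relation is compatible with z_r < z_p < z_b < z_e < z_t < z_c < z_i < z_d < z_f < z_a; the set is consistent.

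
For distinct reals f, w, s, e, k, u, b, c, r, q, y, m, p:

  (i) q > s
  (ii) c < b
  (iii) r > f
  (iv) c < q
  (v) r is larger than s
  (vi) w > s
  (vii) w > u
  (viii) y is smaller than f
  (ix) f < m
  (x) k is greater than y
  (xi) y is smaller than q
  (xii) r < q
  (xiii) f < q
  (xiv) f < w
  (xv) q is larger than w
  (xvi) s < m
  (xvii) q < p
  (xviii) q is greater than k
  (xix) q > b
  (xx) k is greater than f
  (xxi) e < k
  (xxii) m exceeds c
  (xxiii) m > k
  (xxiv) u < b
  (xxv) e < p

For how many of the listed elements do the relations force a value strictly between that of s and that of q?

Chaining upward from s reaches: r, w, p, m.
Chaining downward from q reaches: y, f, u, e, c, b, r, k, w.
Strictly between s and q are those in both lists: r, w — 2 elements.

2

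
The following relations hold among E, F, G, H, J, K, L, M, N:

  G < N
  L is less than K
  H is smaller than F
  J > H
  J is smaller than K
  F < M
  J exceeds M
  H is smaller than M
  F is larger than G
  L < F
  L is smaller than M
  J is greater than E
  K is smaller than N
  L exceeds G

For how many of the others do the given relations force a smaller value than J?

From J the given relations immediately reach H, E, M.
From those, L, F — 5 in total.
From those, G — 6 in total.
Nothing else is reachable below J; 6 in all.

6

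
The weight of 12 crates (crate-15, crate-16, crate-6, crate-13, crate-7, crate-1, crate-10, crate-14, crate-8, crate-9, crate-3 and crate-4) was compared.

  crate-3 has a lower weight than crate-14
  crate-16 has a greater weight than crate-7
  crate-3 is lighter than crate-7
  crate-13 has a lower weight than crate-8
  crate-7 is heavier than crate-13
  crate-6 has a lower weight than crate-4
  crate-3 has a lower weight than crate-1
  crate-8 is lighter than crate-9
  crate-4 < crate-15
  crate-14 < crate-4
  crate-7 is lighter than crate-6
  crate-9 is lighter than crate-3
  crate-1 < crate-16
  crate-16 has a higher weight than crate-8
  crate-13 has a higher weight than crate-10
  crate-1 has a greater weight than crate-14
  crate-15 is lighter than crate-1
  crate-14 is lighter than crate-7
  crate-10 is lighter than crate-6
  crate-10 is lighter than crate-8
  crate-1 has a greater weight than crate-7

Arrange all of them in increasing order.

crate-10 < crate-13 < crate-8 < crate-9 < crate-3 < crate-14 < crate-7 < crate-6 < crate-4 < crate-15 < crate-1 < crate-16

The consecutive links are each given: crate-10 < crate-13; crate-13 < crate-8; crate-8 < crate-9; crate-9 < crate-3; crate-3 < crate-14; crate-14 < crate-7; crate-7 < crate-6; crate-6 < crate-4; crate-4 < crate-15; crate-15 < crate-1; crate-1 < crate-16.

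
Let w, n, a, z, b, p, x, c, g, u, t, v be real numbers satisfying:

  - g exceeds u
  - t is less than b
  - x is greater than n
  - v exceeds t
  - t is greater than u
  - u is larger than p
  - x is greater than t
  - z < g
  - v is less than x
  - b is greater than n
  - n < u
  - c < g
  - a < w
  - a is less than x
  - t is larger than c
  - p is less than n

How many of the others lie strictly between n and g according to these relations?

The relations place n below g. An element lies strictly between them when it is forced above n and also forced below g.
Above n: {u, t, b, v, x}. Below g: {c, z, p, u}.
Intersection: {u} — 1.

1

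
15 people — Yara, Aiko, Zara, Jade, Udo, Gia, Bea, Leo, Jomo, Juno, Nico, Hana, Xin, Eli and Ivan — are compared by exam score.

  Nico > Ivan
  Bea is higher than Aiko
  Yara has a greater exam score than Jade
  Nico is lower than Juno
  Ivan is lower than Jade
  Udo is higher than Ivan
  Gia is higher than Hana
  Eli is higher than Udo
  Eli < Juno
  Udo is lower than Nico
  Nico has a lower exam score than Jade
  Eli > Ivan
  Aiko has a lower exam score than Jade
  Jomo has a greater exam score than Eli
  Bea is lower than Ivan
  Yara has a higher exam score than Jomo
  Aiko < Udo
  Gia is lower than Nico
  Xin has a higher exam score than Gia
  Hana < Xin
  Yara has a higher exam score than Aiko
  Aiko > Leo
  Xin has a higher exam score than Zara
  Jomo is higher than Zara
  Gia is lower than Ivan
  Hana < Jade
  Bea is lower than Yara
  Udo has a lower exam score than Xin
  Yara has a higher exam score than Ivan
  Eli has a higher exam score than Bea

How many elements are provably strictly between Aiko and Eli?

3

The relations place Aiko below Eli. An element lies strictly between them when it is forced above Aiko and also forced below Eli.
Above Aiko: {Bea, Ivan, Udo, Nico, Jade, Xin, Juno, Jomo, Yara}. Below Eli: {Leo, Hana, Bea, Gia, Ivan, Udo}.
Intersection: {Bea, Ivan, Udo} — 3.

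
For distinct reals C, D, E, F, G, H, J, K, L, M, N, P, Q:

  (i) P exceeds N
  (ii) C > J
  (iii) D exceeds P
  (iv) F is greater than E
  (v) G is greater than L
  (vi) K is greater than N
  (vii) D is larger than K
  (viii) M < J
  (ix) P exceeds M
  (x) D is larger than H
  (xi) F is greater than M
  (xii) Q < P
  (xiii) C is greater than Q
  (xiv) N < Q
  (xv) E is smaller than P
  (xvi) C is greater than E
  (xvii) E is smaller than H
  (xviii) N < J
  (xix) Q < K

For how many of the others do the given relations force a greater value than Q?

4

The elements the relations force above Q are K, P, D, C — no chain reaches any other.
That is 4.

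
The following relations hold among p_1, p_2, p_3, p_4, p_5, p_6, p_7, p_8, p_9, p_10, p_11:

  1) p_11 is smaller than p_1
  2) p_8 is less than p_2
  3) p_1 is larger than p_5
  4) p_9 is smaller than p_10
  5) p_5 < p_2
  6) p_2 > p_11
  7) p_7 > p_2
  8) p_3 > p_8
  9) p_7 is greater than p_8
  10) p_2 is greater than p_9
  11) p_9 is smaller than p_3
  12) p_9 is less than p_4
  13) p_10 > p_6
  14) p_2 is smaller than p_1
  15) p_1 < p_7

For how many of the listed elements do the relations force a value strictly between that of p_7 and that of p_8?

2

Chaining upward from p_8 reaches: p_2, p_3, p_1.
Chaining downward from p_7 reaches: p_9, p_5, p_11, p_2, p_1.
Strictly between p_8 and p_7 are those in both lists: p_2, p_1 — 2 elements.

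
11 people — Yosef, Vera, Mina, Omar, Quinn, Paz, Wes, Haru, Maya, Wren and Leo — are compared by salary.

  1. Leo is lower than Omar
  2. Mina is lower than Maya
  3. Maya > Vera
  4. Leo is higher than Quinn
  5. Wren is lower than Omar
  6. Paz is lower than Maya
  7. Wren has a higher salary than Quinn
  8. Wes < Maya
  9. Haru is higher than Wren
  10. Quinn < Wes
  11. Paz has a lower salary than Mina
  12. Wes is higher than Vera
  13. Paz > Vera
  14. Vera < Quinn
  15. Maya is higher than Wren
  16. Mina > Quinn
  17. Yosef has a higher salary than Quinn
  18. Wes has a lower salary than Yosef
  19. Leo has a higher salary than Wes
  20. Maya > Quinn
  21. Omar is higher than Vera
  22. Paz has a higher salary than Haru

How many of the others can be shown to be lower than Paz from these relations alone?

The elements the relations force below Paz are Vera, Quinn, Wren, Haru — no chain reaches any other.
That is 4.

4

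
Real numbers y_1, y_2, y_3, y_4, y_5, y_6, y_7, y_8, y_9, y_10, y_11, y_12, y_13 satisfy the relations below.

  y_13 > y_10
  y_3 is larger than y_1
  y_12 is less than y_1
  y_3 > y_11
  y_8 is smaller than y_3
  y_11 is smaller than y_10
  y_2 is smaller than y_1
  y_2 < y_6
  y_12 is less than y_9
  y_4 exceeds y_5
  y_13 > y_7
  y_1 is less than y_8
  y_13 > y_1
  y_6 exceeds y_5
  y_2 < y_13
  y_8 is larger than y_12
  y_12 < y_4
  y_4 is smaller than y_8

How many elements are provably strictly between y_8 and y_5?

1

The relations place y_5 below y_8. An element lies strictly between them when it is forced above y_5 and also forced below y_8.
Above y_5: {y_6, y_4, y_3}. Below y_8: {y_2, y_12, y_1, y_4}.
Intersection: {y_4} — 1.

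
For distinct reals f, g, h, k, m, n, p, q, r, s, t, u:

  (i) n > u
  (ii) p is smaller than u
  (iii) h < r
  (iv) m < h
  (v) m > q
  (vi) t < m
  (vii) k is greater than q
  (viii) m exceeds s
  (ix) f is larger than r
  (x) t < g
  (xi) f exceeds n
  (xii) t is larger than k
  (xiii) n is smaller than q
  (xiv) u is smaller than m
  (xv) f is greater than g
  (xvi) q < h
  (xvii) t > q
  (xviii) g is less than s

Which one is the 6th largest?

g

Chaining the given pairs: p < u < n < q < k < t < g < s < m < h < r < f.
Counting 6 from the largest end gives g.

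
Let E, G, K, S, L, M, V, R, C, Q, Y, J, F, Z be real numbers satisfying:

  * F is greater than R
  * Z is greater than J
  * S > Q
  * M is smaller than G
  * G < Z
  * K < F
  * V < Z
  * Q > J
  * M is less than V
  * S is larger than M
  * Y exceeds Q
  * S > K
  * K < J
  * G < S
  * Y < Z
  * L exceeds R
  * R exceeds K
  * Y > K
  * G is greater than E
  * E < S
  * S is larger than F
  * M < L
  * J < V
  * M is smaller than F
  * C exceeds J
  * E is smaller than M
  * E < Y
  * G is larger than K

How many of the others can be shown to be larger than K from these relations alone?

Directly above K: R, J, F, G, Y, S.
One step further: Q, V, L, C, Z (11 so far).
Nothing else is reachable above K; 11 in all.

11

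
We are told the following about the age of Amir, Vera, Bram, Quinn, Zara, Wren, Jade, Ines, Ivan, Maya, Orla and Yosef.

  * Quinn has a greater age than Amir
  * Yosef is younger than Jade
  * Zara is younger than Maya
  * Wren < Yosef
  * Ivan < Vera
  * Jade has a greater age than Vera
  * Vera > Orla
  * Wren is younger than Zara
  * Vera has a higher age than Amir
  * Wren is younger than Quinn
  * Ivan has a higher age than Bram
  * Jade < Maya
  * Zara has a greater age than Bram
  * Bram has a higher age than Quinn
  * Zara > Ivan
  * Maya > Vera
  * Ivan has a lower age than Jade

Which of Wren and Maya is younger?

Wren < Quinn and Quinn < Bram give Wren < Bram.
Then Bram < Ivan extends the chain to Ivan.
Then Ivan < Vera extends the chain to Vera.
Then Vera < Jade extends the chain to Jade.
Then Jade < Maya extends the chain to Maya.
So Wren < Maya; Wren is the younger of the two.

Wren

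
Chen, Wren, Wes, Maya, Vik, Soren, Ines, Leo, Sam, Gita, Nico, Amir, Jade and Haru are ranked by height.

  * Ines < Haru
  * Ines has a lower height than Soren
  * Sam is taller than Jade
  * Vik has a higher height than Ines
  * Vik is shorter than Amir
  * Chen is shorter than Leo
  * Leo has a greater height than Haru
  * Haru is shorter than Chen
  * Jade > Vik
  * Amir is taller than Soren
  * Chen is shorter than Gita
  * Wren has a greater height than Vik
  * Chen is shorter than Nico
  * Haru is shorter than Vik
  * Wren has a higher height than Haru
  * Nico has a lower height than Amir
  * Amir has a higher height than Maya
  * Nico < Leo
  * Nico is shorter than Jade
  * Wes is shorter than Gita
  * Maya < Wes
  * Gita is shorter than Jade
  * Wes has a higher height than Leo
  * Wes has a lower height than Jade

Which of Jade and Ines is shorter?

Ines < Haru and Haru < Chen give Ines < Chen.
With Chen < Nico: Ines < Haru < Chen < Nico.
With Nico < Leo: Ines < Haru < Chen < Nico < Leo.
With Leo < Wes: Ines < Haru < Chen < Nico < Leo < Wes.
Then Wes < Gita extends the chain to Gita.
With Gita < Jade: Ines < Haru < Chen < Nico < Leo < Wes < Gita < Jade.
So Ines < Jade; Ines is the shorter of the two.

Ines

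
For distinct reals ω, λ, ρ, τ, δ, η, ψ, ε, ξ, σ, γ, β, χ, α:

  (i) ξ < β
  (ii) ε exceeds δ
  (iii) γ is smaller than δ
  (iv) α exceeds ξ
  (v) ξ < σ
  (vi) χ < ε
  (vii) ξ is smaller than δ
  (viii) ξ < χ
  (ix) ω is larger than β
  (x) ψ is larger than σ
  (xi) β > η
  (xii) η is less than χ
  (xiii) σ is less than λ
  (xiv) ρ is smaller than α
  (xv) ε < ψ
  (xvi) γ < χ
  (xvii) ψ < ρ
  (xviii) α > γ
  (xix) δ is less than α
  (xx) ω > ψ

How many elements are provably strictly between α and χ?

The relations place χ below α. An element lies strictly between them when it is forced above χ and also forced below α.
Above χ: {ε, ψ, ρ, ω}. Below α: {η, ξ, γ, σ, δ, ε, ψ, ρ}.
Intersection: {ε, ψ, ρ} — 3.

3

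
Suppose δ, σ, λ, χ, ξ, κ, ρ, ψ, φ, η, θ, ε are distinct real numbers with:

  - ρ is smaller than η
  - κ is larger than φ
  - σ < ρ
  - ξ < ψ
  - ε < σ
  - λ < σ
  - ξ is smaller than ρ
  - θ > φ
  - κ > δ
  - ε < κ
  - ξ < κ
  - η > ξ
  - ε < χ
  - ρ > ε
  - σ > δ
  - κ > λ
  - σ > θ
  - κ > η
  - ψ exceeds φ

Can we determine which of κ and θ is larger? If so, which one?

Following the relations from θ: θ < σ < ρ < η < κ.
So κ is larger.

κ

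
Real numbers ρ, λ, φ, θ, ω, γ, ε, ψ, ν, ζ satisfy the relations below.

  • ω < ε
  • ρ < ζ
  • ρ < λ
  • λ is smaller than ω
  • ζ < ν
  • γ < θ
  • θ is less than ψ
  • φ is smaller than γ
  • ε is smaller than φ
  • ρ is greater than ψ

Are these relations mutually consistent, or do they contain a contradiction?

inconsistent

We have ρ < λ stated directly, yet also λ < ω < ε < φ < γ < θ < ψ < ρ by chaining the others — so λ < ρ. Contradiction.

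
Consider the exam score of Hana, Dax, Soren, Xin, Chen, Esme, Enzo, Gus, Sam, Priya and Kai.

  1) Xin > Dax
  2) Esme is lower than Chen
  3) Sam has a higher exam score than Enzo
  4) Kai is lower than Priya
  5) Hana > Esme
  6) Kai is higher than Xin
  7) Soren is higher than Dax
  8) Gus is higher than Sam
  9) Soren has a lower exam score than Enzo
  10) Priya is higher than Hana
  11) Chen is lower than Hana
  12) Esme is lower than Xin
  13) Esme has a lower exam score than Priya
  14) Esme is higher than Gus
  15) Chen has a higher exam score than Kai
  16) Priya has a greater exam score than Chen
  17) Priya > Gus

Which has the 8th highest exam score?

Sam

The consecutive relations fix a unique order: Dax < Soren < Enzo < Sam < Gus < Esme < Xin < Kai < Chen < Hana < Priya.
The 8th largest is Sam.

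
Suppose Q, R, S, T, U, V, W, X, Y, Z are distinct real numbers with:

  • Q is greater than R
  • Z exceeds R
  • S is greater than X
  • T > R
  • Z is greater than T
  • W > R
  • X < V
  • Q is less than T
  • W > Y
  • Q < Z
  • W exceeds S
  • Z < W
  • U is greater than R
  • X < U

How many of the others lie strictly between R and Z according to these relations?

2

The relations place R below Z. An element lies strictly between them when it is forced above R and also forced below Z.
Above R: {Q, T, U, W}. Below Z: {Q, T}.
Intersection: {Q, T} — 2.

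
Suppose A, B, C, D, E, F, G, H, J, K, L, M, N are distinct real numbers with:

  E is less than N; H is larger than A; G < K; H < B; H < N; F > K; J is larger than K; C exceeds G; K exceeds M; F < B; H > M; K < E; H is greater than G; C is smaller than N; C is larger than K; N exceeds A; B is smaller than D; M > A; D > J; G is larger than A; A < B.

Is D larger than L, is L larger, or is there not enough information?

undetermined

Following every chain through D: below D we get A, G, M, H, K, F, J, B.
L is not reached, and no chain runs the other way from L to D.
So the given relations leave the order of D and L undetermined.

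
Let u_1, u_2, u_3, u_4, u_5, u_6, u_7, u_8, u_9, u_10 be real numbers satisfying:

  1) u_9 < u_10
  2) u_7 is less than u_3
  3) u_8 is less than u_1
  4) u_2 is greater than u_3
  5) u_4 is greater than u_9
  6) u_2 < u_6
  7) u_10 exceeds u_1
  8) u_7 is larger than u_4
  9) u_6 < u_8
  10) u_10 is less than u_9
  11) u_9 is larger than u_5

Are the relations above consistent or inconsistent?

inconsistent

We have u_10 < u_9 stated directly, yet also u_9 < u_4 < u_7 < u_3 < u_2 < u_6 < u_8 < u_1 < u_10 by chaining the others — so u_9 < u_10. Contradiction.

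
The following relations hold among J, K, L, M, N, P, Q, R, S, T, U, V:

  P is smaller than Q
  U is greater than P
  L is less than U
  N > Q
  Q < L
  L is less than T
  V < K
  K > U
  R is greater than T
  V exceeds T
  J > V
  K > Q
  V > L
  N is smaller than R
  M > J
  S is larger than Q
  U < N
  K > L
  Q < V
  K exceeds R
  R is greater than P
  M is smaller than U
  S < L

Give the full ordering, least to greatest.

Nothing is placed below P, so it is least; from there P < Q; Q < S; S < L; L < T; T < V; V < J; J < M; M < U; U < N; N < R; R < K, each given directly.

P < Q < S < L < T < V < J < M < U < N < R < K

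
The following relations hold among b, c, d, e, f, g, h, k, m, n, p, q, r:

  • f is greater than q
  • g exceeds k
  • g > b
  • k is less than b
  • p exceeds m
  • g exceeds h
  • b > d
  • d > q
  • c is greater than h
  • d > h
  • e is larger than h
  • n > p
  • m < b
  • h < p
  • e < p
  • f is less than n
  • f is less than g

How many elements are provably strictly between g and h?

2

Chaining upward from h reaches: e, d, b, p, c, n.
Chaining downward from g reaches: k, q, f, m, d, b.
Strictly between h and g are those in both lists: d, b — 2 elements.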